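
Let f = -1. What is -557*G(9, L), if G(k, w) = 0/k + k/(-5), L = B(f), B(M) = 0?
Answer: 5013/5 ≈ 1002.6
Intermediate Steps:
L = 0
G(k, w) = -k/5 (G(k, w) = 0 + k*(-⅕) = 0 - k/5 = -k/5)
-557*G(9, L) = -(-557)*9/5 = -557*(-9/5) = 5013/5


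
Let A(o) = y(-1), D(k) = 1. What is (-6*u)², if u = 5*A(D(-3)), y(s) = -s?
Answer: 900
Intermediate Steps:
A(o) = 1 (A(o) = -1*(-1) = 1)
u = 5 (u = 5*1 = 5)
(-6*u)² = (-6*5)² = (-30)² = 900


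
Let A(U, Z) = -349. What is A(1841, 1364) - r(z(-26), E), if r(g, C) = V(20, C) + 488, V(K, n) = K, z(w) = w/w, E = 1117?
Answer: -857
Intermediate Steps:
z(w) = 1
r(g, C) = 508 (r(g, C) = 20 + 488 = 508)
A(1841, 1364) - r(z(-26), E) = -349 - 1*508 = -349 - 508 = -857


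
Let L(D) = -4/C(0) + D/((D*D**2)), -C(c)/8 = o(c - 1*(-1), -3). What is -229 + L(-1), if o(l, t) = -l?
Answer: -457/2 ≈ -228.50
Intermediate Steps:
C(c) = 8 + 8*c (C(c) = -(-8)*(c - 1*(-1)) = -(-8)*(c + 1) = -(-8)*(1 + c) = -8*(-1 - c) = 8 + 8*c)
L(D) = -1/2 + D**(-2) (L(D) = -4/(8 + 8*0) + D/((D*D**2)) = -4/(8 + 0) + D/(D**3) = -4/8 + D/D**3 = -4*1/8 + D**(-2) = -1/2 + D**(-2))
-229 + L(-1) = -229 + (-1/2 + (-1)**(-2)) = -229 + (-1/2 + 1) = -229 + 1/2 = -457/2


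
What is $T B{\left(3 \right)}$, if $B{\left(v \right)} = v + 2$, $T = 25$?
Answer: $125$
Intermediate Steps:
$B{\left(v \right)} = 2 + v$
$T B{\left(3 \right)} = 25 \left(2 + 3\right) = 25 \cdot 5 = 125$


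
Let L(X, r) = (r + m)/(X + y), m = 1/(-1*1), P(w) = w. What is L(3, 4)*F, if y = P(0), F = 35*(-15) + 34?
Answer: -491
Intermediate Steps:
F = -491 (F = -525 + 34 = -491)
m = -1 (m = 1/(-1) = 1*(-1) = -1)
y = 0
L(X, r) = (-1 + r)/X (L(X, r) = (r - 1)/(X + 0) = (-1 + r)/X)
L(3, 4)*F = ((-1 + 4)/3)*(-491) = ((⅓)*3)*(-491) = 1*(-491) = -491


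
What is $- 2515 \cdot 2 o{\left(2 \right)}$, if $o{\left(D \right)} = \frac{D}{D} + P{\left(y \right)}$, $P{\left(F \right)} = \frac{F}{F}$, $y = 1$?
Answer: $-10060$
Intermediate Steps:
$P{\left(F \right)} = 1$
$o{\left(D \right)} = 2$ ($o{\left(D \right)} = \frac{D}{D} + 1 = 1 + 1 = 2$)
$- 2515 \cdot 2 o{\left(2 \right)} = - 2515 \cdot 2 \cdot 2 = \left(-2515\right) 4 = -10060$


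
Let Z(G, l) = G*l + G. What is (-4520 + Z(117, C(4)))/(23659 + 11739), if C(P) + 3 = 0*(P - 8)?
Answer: -2377/17699 ≈ -0.13430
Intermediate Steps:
C(P) = -3 (C(P) = -3 + 0*(P - 8) = -3 + 0*(-8 + P) = -3 + 0 = -3)
Z(G, l) = G + G*l
(-4520 + Z(117, C(4)))/(23659 + 11739) = (-4520 + 117*(1 - 3))/(23659 + 11739) = (-4520 + 117*(-2))/35398 = (-4520 - 234)*(1/35398) = -4754*1/35398 = -2377/17699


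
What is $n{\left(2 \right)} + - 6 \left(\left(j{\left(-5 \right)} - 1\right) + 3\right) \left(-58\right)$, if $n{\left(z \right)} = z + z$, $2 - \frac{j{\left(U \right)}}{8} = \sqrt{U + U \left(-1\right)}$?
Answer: $6268$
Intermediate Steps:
$j{\left(U \right)} = 16$ ($j{\left(U \right)} = 16 - 8 \sqrt{U + U \left(-1\right)} = 16 - 8 \sqrt{U - U} = 16 - 8 \sqrt{0} = 16 - 0 = 16 + 0 = 16$)
$n{\left(z \right)} = 2 z$
$n{\left(2 \right)} + - 6 \left(\left(j{\left(-5 \right)} - 1\right) + 3\right) \left(-58\right) = 2 \cdot 2 + - 6 \left(\left(16 - 1\right) + 3\right) \left(-58\right) = 4 + - 6 \left(15 + 3\right) \left(-58\right) = 4 + \left(-6\right) 18 \left(-58\right) = 4 - -6264 = 4 + 6264 = 6268$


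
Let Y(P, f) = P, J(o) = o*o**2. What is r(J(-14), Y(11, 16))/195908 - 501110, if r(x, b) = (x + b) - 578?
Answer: -2283057237/4556 ≈ -5.0111e+5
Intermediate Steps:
J(o) = o**3
r(x, b) = -578 + b + x (r(x, b) = (b + x) - 578 = -578 + b + x)
r(J(-14), Y(11, 16))/195908 - 501110 = (-578 + 11 + (-14)**3)/195908 - 501110 = (-578 + 11 - 2744)*(1/195908) - 501110 = -3311*1/195908 - 501110 = -77/4556 - 501110 = -2283057237/4556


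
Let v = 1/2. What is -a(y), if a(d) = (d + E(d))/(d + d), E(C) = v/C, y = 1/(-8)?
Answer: -33/2 ≈ -16.500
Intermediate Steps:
y = -⅛ ≈ -0.12500
v = ½ ≈ 0.50000
E(C) = 1/(2*C)
a(d) = (d + 1/(2*d))/(2*d) (a(d) = (d + 1/(2*d))/(d + d) = (d + 1/(2*d))/((2*d)) = (d + 1/(2*d))*(1/(2*d)) = (d + 1/(2*d))/(2*d))
-a(y) = -(½ + 1/(4*(-⅛)²)) = -(½ + (¼)*64) = -(½ + 16) = -1*33/2 = -33/2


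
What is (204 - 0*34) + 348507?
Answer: 348711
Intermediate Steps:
(204 - 0*34) + 348507 = (204 - 283*0) + 348507 = (204 + 0) + 348507 = 204 + 348507 = 348711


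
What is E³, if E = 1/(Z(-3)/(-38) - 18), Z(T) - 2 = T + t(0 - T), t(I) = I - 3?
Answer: -54872/318611987 ≈ -0.00017222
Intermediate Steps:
t(I) = -3 + I
Z(T) = -1 (Z(T) = 2 + (T + (-3 + (0 - T))) = 2 + (T + (-3 - T)) = 2 - 3 = -1)
E = -38/683 (E = 1/(-1/(-38) - 18) = 1/(-1*(-1/38) - 18) = 1/(1/38 - 18) = 1/(-683/38) = -38/683 ≈ -0.055637)
E³ = (-38/683)³ = -54872/318611987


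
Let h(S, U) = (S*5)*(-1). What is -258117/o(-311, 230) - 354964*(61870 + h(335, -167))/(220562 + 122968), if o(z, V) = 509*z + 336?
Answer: -112503863625391/1808834313 ≈ -62197.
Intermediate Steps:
h(S, U) = -5*S (h(S, U) = (5*S)*(-1) = -5*S)
o(z, V) = 336 + 509*z
-258117/o(-311, 230) - 354964*(61870 + h(335, -167))/(220562 + 122968) = -258117/(336 + 509*(-311)) - 354964*(61870 - 5*335)/(220562 + 122968) = -258117/(336 - 158299) - 354964/(343530/(61870 - 1675)) = -258117/(-157963) - 354964/(343530/60195) = -258117*(-1/157963) - 354964/(343530*(1/60195)) = 258117/157963 - 354964/22902/4013 = 258117/157963 - 354964*4013/22902 = 258117/157963 - 712235266/11451 = -112503863625391/1808834313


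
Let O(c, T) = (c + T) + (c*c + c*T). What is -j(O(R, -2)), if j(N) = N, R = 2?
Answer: 0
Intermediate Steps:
O(c, T) = T + c + c² + T*c (O(c, T) = (T + c) + (c² + T*c) = T + c + c² + T*c)
-j(O(R, -2)) = -(-2 + 2 + 2² - 2*2) = -(-2 + 2 + 4 - 4) = -1*0 = 0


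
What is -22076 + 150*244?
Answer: 14524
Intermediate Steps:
-22076 + 150*244 = -22076 + 36600 = 14524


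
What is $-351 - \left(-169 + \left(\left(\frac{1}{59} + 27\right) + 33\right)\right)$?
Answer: $- \frac{14279}{59} \approx -242.02$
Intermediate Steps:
$-351 - \left(-169 + \left(\left(\frac{1}{59} + 27\right) + 33\right)\right) = -351 - \left(-169 + \left(\frac{1594}{59} + 33\right)\right) = -351 - \left(-169 + \frac{3541}{59}\right) = -351 - - \frac{6430}{59} = -351 + \frac{6430}{59} = - \frac{14279}{59}$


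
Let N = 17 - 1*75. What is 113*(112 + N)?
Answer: 6102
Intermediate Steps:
N = -58 (N = 17 - 75 = -58)
113*(112 + N) = 113*(112 - 58) = 113*54 = 6102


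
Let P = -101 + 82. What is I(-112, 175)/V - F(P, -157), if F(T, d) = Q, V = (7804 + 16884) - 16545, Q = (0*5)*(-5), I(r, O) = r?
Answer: -112/8143 ≈ -0.013754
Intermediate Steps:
P = -19
Q = 0 (Q = 0*(-5) = 0)
V = 8143 (V = 24688 - 16545 = 8143)
F(T, d) = 0
I(-112, 175)/V - F(P, -157) = -112/8143 - 1*0 = -112*1/8143 + 0 = -112/8143 + 0 = -112/8143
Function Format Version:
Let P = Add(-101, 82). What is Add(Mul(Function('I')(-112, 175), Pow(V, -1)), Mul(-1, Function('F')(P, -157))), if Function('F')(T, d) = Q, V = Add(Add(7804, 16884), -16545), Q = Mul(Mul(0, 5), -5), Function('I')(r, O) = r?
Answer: Rational(-112, 8143) ≈ -0.013754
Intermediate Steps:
P = -19
Q = 0 (Q = Mul(0, -5) = 0)
V = 8143 (V = Add(24688, -16545) = 8143)
Function('F')(T, d) = 0
Add(Mul(Function('I')(-112, 175), Pow(V, -1)), Mul(-1, Function('F')(P, -157))) = Add(Mul(-112, Pow(8143, -1)), Mul(-1, 0)) = Add(Mul(-112, Rational(1, 8143)), 0) = Add(Rational(-112, 8143), 0) = Rational(-112, 8143)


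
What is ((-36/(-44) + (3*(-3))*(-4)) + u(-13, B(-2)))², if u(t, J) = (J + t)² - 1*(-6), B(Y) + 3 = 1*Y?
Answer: 16281225/121 ≈ 1.3456e+5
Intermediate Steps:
B(Y) = -3 + Y (B(Y) = -3 + 1*Y = -3 + Y)
u(t, J) = 6 + (J + t)² (u(t, J) = (J + t)² + 6 = 6 + (J + t)²)
((-36/(-44) + (3*(-3))*(-4)) + u(-13, B(-2)))² = ((-36/(-44) + (3*(-3))*(-4)) + (6 + ((-3 - 2) - 13)²))² = ((-36*(-1/44) - 9*(-4)) + (6 + (-5 - 13)²))² = ((9/11 + 36) + (6 + (-18)²))² = (405/11 + (6 + 324))² = (405/11 + 330)² = (4035/11)² = 16281225/121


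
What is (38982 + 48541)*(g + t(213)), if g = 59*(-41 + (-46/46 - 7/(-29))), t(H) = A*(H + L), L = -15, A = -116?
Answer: -64550050483/29 ≈ -2.2259e+9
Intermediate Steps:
t(H) = 1740 - 116*H (t(H) = -116*(H - 15) = -116*(-15 + H) = 1740 - 116*H)
g = -71449/29 (g = 59*(-41 + (-46*1/46 - 7*(-1/29))) = 59*(-41 + (-1 + 7/29)) = 59*(-41 - 22/29) = 59*(-1211/29) = -71449/29 ≈ -2463.8)
(38982 + 48541)*(g + t(213)) = (38982 + 48541)*(-71449/29 + (1740 - 116*213)) = 87523*(-71449/29 + (1740 - 24708)) = 87523*(-71449/29 - 22968) = 87523*(-737521/29) = -64550050483/29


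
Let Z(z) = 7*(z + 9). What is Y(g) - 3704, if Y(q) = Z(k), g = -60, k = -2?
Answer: -3655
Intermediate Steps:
Z(z) = 63 + 7*z (Z(z) = 7*(9 + z) = 63 + 7*z)
Y(q) = 49 (Y(q) = 63 + 7*(-2) = 63 - 14 = 49)
Y(g) - 3704 = 49 - 3704 = -3655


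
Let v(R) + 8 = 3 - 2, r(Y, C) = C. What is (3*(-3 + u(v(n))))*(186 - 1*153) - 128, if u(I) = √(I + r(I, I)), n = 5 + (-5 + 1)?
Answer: -425 + 99*I*√14 ≈ -425.0 + 370.42*I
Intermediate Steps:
n = 1 (n = 5 - 4 = 1)
v(R) = -7 (v(R) = -8 + (3 - 2) = -8 + 1 = -7)
u(I) = √2*√I (u(I) = √(I + I) = √(2*I) = √2*√I)
(3*(-3 + u(v(n))))*(186 - 1*153) - 128 = (3*(-3 + √2*√(-7)))*(186 - 1*153) - 128 = (3*(-3 + √2*(I*√7)))*(186 - 153) - 128 = (3*(-3 + I*√14))*33 - 128 = (-9 + 3*I*√14)*33 - 128 = (-297 + 99*I*√14) - 128 = -425 + 99*I*√14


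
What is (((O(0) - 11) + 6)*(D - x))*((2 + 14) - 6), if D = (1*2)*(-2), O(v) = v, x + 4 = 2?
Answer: 100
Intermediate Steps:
x = -2 (x = -4 + 2 = -2)
D = -4 (D = 2*(-2) = -4)
(((O(0) - 11) + 6)*(D - x))*((2 + 14) - 6) = (((0 - 11) + 6)*(-4 - 1*(-2)))*((2 + 14) - 6) = ((-11 + 6)*(-4 + 2))*(16 - 6) = -5*(-2)*10 = 10*10 = 100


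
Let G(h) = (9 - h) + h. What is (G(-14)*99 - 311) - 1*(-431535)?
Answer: 432115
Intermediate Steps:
G(h) = 9
(G(-14)*99 - 311) - 1*(-431535) = (9*99 - 311) - 1*(-431535) = (891 - 311) + 431535 = 580 + 431535 = 432115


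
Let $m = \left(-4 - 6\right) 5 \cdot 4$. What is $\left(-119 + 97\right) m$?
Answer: $4400$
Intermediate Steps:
$m = -200$ ($m = \left(-10\right) 20 = -200$)
$\left(-119 + 97\right) m = \left(-119 + 97\right) \left(-200\right) = \left(-22\right) \left(-200\right) = 4400$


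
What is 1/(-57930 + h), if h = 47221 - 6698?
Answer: -1/17407 ≈ -5.7448e-5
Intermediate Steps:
h = 40523
1/(-57930 + h) = 1/(-57930 + 40523) = 1/(-17407) = -1/17407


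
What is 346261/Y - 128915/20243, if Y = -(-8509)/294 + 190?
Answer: 2052454128727/1303021667 ≈ 1575.2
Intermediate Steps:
Y = 64369/294 (Y = -(-8509)/294 + 190 = -67*(-127/294) + 190 = 8509/294 + 190 = 64369/294 ≈ 218.94)
346261/Y - 128915/20243 = 346261/(64369/294) - 128915/20243 = 346261*(294/64369) - 128915*1/20243 = 101800734/64369 - 128915/20243 = 2052454128727/1303021667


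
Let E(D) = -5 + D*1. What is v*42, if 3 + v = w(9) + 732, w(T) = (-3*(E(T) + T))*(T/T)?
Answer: 28980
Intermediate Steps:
E(D) = -5 + D
w(T) = 15 - 6*T (w(T) = (-3*((-5 + T) + T))*(T/T) = -3*(-5 + 2*T)*1 = (15 - 6*T)*1 = 15 - 6*T)
v = 690 (v = -3 + ((15 - 6*9) + 732) = -3 + ((15 - 54) + 732) = -3 + (-39 + 732) = -3 + 693 = 690)
v*42 = 690*42 = 28980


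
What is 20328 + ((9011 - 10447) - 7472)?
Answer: 11420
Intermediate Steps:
20328 + ((9011 - 10447) - 7472) = 20328 + (-1436 - 7472) = 20328 - 8908 = 11420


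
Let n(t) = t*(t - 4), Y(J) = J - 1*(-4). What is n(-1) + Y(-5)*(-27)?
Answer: 32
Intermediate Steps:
Y(J) = 4 + J (Y(J) = J + 4 = 4 + J)
n(t) = t*(-4 + t)
n(-1) + Y(-5)*(-27) = -(-4 - 1) + (4 - 5)*(-27) = -1*(-5) - 1*(-27) = 5 + 27 = 32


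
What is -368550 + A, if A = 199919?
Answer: -168631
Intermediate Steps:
-368550 + A = -368550 + 199919 = -168631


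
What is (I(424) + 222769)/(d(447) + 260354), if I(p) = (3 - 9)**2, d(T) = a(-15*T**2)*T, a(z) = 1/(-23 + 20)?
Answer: 4051/4731 ≈ 0.85627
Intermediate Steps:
a(z) = -1/3 (a(z) = 1/(-3) = -1/3)
d(T) = -T/3
I(p) = 36 (I(p) = (-6)**2 = 36)
(I(424) + 222769)/(d(447) + 260354) = (36 + 222769)/(-1/3*447 + 260354) = 222805/(-149 + 260354) = 222805/260205 = 222805*(1/260205) = 4051/4731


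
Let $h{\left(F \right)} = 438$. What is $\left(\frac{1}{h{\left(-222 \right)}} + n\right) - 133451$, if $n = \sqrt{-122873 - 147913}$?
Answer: $- \frac{58451537}{438} + i \sqrt{270786} \approx -1.3345 \cdot 10^{5} + 520.37 i$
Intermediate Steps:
$n = i \sqrt{270786}$ ($n = \sqrt{-270786} = i \sqrt{270786} \approx 520.37 i$)
$\left(\frac{1}{h{\left(-222 \right)}} + n\right) - 133451 = \left(\frac{1}{438} + i \sqrt{270786}\right) - 133451 = - \frac{58451537}{438} + i \sqrt{270786}$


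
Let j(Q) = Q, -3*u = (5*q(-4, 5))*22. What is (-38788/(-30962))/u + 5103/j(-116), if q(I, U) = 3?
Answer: -4346099717/98768780 ≈ -44.003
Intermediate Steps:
u = -110 (u = -5*3*22/3 = -5*22 = -⅓*330 = -110)
(-38788/(-30962))/u + 5103/j(-116) = -38788/(-30962)/(-110) + 5103/(-116) = -38788*(-1/30962)*(-1/110) + 5103*(-1/116) = (19394/15481)*(-1/110) - 5103/116 = -9697/851455 - 5103/116 = -4346099717/98768780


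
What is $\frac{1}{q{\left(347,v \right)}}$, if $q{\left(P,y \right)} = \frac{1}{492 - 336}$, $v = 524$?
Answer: $156$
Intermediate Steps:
$q{\left(P,y \right)} = \frac{1}{156}$
$\frac{1}{q{\left(347,v \right)}} = \frac{1}{\frac{1}{156}} = 156$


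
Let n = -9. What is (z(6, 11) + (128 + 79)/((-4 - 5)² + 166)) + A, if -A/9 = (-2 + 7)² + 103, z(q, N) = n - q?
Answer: -288042/247 ≈ -1166.2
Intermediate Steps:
z(q, N) = -9 - q
A = -1152 (A = -9*((-2 + 7)² + 103) = -9*(5² + 103) = -9*(25 + 103) = -9*128 = -1152)
(z(6, 11) + (128 + 79)/((-4 - 5)² + 166)) + A = ((-9 - 1*6) + (128 + 79)/((-4 - 5)² + 166)) - 1152 = ((-9 - 6) + 207/((-9)² + 166)) - 1152 = (-15 + 207/(81 + 166)) - 1152 = (-15 + 207/247) - 1152 = -3498/247 - 1152 = -288042/247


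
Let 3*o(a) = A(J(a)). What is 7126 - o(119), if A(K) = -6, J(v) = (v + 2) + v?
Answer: 7128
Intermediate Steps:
J(v) = 2 + 2*v (J(v) = (2 + v) + v = 2 + 2*v)
o(a) = -2 (o(a) = (1/3)*(-6) = -2)
7126 - o(119) = 7126 - 1*(-2) = 7126 + 2 = 7128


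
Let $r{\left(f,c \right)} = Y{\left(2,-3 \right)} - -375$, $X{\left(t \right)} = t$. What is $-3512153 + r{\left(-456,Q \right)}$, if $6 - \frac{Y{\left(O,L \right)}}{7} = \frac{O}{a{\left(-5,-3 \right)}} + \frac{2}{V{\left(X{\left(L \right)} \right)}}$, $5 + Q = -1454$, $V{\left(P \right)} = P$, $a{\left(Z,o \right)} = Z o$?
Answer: $- \frac{52675984}{15} \approx -3.5117 \cdot 10^{6}$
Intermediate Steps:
$Q = -1459$ ($Q = -5 - 1454 = -1459$)
$Y{\left(O,L \right)} = 42 - \frac{14}{L} - \frac{7 O}{15}$ ($Y{\left(O,L \right)} = 42 - 7 \left(\frac{O}{\left(-5\right) \left(-3\right)} + \frac{2}{L}\right) = 42 - 7 \left(\frac{O}{15} + \frac{2}{L}\right) = 42 - 7 \left(\frac{2}{L} + \frac{O}{15}\right) = 42 - \left(\frac{14}{L} + \frac{7 O}{15}\right) = 42 - \frac{14}{L} - \frac{7 O}{15}$)
$r{\left(f,c \right)} = \frac{6311}{15}$ ($r{\left(f,c \right)} = \left(42 - \frac{14}{-3} - \frac{14}{15}\right) - -375 = \left(42 - - \frac{14}{3} - \frac{14}{15}\right) + 375 = \left(42 + \frac{14}{3} - \frac{14}{15}\right) + 375 = \frac{686}{15} + 375 = \frac{6311}{15}$)
$-3512153 + r{\left(-456,Q \right)} = -3512153 + \frac{6311}{15} = - \frac{52675984}{15}$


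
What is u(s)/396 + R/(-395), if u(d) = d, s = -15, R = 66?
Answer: -10687/52140 ≈ -0.20497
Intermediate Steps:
u(s)/396 + R/(-395) = -15/396 + 66/(-395) = -15*1/396 + 66*(-1/395) = -5/132 - 66/395 = -10687/52140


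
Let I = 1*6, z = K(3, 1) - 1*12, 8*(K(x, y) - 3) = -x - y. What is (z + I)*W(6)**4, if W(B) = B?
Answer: -4536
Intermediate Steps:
K(x, y) = 3 - x/8 - y/8 (K(x, y) = 3 + (-x - y)/8 = 3 + (-x/8 - y/8) = 3 - x/8 - y/8)
z = -19/2 (z = (3 - 1/8*3 - 1/8*1) - 1*12 = (3 - 3/8 - 1/8) - 12 = 5/2 - 12 = -19/2 ≈ -9.5000)
I = 6
(z + I)*W(6)**4 = (-19/2 + 6)*6**4 = -7/2*1296 = -4536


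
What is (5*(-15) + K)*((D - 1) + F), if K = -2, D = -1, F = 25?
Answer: -1771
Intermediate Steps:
(5*(-15) + K)*((D - 1) + F) = (5*(-15) - 2)*((-1 - 1) + 25) = (-75 - 2)*(-2 + 25) = -77*23 = -1771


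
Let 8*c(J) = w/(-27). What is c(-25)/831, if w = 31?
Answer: -31/179496 ≈ -0.00017271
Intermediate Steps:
c(J) = -31/216 (c(J) = (31/(-27))/8 = (31*(-1/27))/8 = (⅛)*(-31/27) = -31/216)
c(-25)/831 = -31/216/831 = -31/216*1/831 = -31/179496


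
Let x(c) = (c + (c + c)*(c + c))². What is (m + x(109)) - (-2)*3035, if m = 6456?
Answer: 2268915215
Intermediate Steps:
x(c) = (c + 4*c²)² (x(c) = (c + (2*c)*(2*c))² = (c + 4*c²)²)
(m + x(109)) - (-2)*3035 = (6456 + 109²*(1 + 4*109)²) - (-2)*3035 = (6456 + 11881*(1 + 436)²) - 1*(-6070) = (6456 + 11881*437²) + 6070 = (6456 + 11881*190969) + 6070 = (6456 + 2268902689) + 6070 = 2268909145 + 6070 = 2268915215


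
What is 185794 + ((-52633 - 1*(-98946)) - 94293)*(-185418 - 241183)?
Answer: 20468501774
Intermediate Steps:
185794 + ((-52633 - 1*(-98946)) - 94293)*(-185418 - 241183) = 185794 + ((-52633 + 98946) - 94293)*(-426601) = 185794 + (46313 - 94293)*(-426601) = 185794 - 47980*(-426601) = 185794 + 20468315980 = 20468501774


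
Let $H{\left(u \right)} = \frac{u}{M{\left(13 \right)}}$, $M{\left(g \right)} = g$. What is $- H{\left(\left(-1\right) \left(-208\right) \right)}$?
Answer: $-16$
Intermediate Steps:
$H{\left(u \right)} = \frac{u}{13}$
$- H{\left(\left(-1\right) \left(-208\right) \right)} = - \frac{\left(-1\right) \left(-208\right)}{13} = - \frac{208}{13} = \left(-1\right) 16 = -16$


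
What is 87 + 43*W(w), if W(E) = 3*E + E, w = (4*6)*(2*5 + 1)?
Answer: 45495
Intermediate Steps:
w = 264 (w = 24*(10 + 1) = 24*11 = 264)
W(E) = 4*E
87 + 43*W(w) = 87 + 43*(4*264) = 87 + 43*1056 = 87 + 45408 = 45495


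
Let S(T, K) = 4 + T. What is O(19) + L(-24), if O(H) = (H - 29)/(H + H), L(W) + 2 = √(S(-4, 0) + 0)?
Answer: -43/19 ≈ -2.2632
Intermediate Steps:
L(W) = -2 (L(W) = -2 + √((4 - 4) + 0) = -2 + √(0 + 0) = -2 + √0 = -2 + 0 = -2)
O(H) = (-29 + H)/(2*H) (O(H) = (-29 + H)/((2*H)) = (-29 + H)*(1/(2*H)) = (-29 + H)/(2*H))
O(19) + L(-24) = (½)*(-29 + 19)/19 - 2 = (½)*(1/19)*(-10) - 2 = -5/19 - 2 = -43/19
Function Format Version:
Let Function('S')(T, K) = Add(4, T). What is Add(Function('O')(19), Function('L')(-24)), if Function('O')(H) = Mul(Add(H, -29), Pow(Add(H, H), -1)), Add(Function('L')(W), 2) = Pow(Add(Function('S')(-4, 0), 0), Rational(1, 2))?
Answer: Rational(-43, 19) ≈ -2.2632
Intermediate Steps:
Function('L')(W) = -2 (Function('L')(W) = Add(-2, Pow(Add(Add(4, -4), 0), Rational(1, 2))) = Add(-2, Pow(Add(0, 0), Rational(1, 2))) = Add(-2, Pow(0, Rational(1, 2))) = Add(-2, 0) = -2)
Function('O')(H) = Mul(Rational(1, 2), Pow(H, -1), Add(-29, H)) (Function('O')(H) = Mul(Add(-29, H), Pow(Mul(2, H), -1)) = Mul(Add(-29, H), Mul(Rational(1, 2), Pow(H, -1))) = Mul(Rational(1, 2), Pow(H, -1), Add(-29, H)))
Add(Function('O')(19), Function('L')(-24)) = Add(Mul(Rational(1, 2), Pow(19, -1), Add(-29, 19)), -2) = Add(Mul(Rational(1, 2), Rational(1, 19), -10), -2) = Add(Rational(-5, 19), -2) = Rational(-43, 19)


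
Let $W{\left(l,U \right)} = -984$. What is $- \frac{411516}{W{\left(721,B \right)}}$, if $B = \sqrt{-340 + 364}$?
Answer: $\frac{34293}{82} \approx 418.21$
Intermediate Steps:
$B = 2 \sqrt{6}$ ($B = \sqrt{24} = 2 \sqrt{6} \approx 4.899$)
$- \frac{411516}{W{\left(721,B \right)}} = - \frac{411516}{-984} = \left(-411516\right) \left(- \frac{1}{984}\right) = \frac{34293}{82}$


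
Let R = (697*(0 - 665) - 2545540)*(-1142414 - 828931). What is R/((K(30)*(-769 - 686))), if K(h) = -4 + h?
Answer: -30419824695/194 ≈ -1.5680e+8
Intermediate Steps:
R = 5931865815525 (R = (697*(-665) - 2545540)*(-1971345) = (-463505 - 2545540)*(-1971345) = -3009045*(-1971345) = 5931865815525)
R/((K(30)*(-769 - 686))) = 5931865815525/(((-4 + 30)*(-769 - 686))) = 5931865815525/((26*(-1455))) = 5931865815525/(-37830) = 5931865815525*(-1/37830) = -30419824695/194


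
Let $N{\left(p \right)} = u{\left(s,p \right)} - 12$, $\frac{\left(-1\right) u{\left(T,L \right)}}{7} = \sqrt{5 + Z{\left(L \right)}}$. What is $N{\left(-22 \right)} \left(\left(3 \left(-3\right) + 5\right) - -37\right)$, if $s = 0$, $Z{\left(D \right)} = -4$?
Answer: $-627$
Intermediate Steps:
$u{\left(T,L \right)} = -7$ ($u{\left(T,L \right)} = - 7 \sqrt{5 - 4} = - 7 \sqrt{1} = \left(-7\right) 1 = -7$)
$N{\left(p \right)} = -19$ ($N{\left(p \right)} = -7 - 12 = -19$)
$N{\left(-22 \right)} \left(\left(3 \left(-3\right) + 5\right) - -37\right) = - 19 \left(\left(3 \left(-3\right) + 5\right) - -37\right) = - 19 \left(\left(-9 + 5\right) + 37\right) = - 19 \left(-4 + 37\right) = \left(-19\right) 33 = -627$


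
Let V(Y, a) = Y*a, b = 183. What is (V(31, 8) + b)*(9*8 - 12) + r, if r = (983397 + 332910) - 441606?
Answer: 900561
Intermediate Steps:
r = 874701 (r = 1316307 - 441606 = 874701)
(V(31, 8) + b)*(9*8 - 12) + r = (31*8 + 183)*(9*8 - 12) + 874701 = (248 + 183)*(72 - 12) + 874701 = 431*60 + 874701 = 25860 + 874701 = 900561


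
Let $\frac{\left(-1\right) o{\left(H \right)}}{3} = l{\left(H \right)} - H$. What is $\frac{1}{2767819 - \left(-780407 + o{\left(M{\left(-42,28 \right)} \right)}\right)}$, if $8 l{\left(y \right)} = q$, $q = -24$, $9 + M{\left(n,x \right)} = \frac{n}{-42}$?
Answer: $\frac{1}{3548241} \approx 2.8183 \cdot 10^{-7}$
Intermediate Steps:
$M{\left(n,x \right)} = -9 - \frac{n}{42}$ ($M{\left(n,x \right)} = -9 + \frac{n}{-42} = -9 + n \left(- \frac{1}{42}\right) = -9 - \frac{n}{42}$)
$l{\left(y \right)} = -3$ ($l{\left(y \right)} = \frac{1}{8} \left(-24\right) = -3$)
$o{\left(H \right)} = 9 + 3 H$ ($o{\left(H \right)} = - 3 \left(-3 - H\right) = 9 + 3 H$)
$\frac{1}{2767819 - \left(-780407 + o{\left(M{\left(-42,28 \right)} \right)}\right)} = \frac{1}{2767819 + \left(780407 - \left(9 + 3 \left(-9 - -1\right)\right)\right)} = \frac{1}{2767819 + \left(780407 - \left(9 + 3 \left(-9 + 1\right)\right)\right)} = \frac{1}{2767819 + \left(780407 - \left(9 + 3 \left(-8\right)\right)\right)} = \frac{1}{2767819 + \left(780407 - \left(9 - 24\right)\right)} = \frac{1}{2767819 + \left(780407 - -15\right)} = \frac{1}{2767819 + \left(780407 + 15\right)} = \frac{1}{2767819 + 780422} = \frac{1}{3548241}$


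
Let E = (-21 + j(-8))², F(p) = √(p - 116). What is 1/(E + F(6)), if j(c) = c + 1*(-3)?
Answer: 512/524343 - I*√110/1048686 ≈ 0.00097646 - 1.0001e-5*I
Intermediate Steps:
F(p) = √(-116 + p)
j(c) = -3 + c (j(c) = c - 3 = -3 + c)
E = 1024 (E = (-21 + (-3 - 8))² = (-21 - 11)² = (-32)² = 1024)
1/(E + F(6)) = 1/(1024 + √(-116 + 6)) = 1/(1024 + √(-110)) = 1/(1024 + I*√110)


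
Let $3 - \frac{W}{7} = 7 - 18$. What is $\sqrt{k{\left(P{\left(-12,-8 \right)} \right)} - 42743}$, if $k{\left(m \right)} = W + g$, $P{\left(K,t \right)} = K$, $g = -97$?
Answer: $i \sqrt{42742} \approx 206.74 i$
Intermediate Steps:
$W = 98$ ($W = 21 - 7 \left(7 - 18\right) = 21 - -77 = 21 + 77 = 98$)
$k{\left(m \right)} = 1$ ($k{\left(m \right)} = 98 - 97 = 1$)
$\sqrt{k{\left(P{\left(-12,-8 \right)} \right)} - 42743} = \sqrt{1 - 42743} = \sqrt{-42742} = i \sqrt{42742}$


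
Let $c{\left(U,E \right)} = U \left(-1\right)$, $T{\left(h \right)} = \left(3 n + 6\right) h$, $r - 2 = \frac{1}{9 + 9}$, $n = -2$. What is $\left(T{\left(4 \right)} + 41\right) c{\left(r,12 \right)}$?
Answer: $- \frac{1517}{18} \approx -84.278$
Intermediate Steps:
$r = \frac{37}{18}$ ($r = 2 + \frac{1}{9 + 9} = 2 + \frac{1}{18} = \frac{37}{18} \approx 2.0556$)
$T{\left(h \right)} = 0$ ($T{\left(h \right)} = \left(3 \left(-2\right) + 6\right) h = \left(-6 + 6\right) h = 0 h = 0$)
$c{\left(U,E \right)} = - U$
$\left(T{\left(4 \right)} + 41\right) c{\left(r,12 \right)} = \left(0 + 41\right) \left(\left(-1\right) \frac{37}{18}\right) = 41 \left(- \frac{37}{18}\right) = - \frac{1517}{18}$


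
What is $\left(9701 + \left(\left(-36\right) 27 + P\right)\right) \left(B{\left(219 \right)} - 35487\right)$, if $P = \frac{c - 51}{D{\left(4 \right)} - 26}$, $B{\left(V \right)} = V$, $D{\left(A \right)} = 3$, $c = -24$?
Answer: $- \frac{7083295656}{23} \approx -3.0797 \cdot 10^{8}$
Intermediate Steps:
$P = \frac{75}{23}$ ($P = \frac{-24 - 51}{3 - 26} = - \frac{75}{-23} = \left(-75\right) \left(- \frac{1}{23}\right) = \frac{75}{23} \approx 3.2609$)
$\left(9701 + \left(\left(-36\right) 27 + P\right)\right) \left(B{\left(219 \right)} - 35487\right) = \left(9701 + \left(\left(-36\right) 27 + \frac{75}{23}\right)\right) \left(219 - 35487\right) = \left(9701 + \left(-972 + \frac{75}{23}\right)\right) \left(-35268\right) = \left(9701 - \frac{22281}{23}\right) \left(-35268\right) = \frac{200842}{23} \left(-35268\right) = - \frac{7083295656}{23}$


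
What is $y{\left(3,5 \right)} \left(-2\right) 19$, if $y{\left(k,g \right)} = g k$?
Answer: $-570$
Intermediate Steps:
$y{\left(3,5 \right)} \left(-2\right) 19 = 5 \cdot 3 \left(-2\right) 19 = 15 \left(-2\right) 19 = \left(-30\right) 19 = -570$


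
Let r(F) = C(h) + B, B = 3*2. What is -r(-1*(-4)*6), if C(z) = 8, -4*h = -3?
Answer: -14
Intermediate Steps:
h = 3/4 (h = -1/4*(-3) = 3/4 ≈ 0.75000)
B = 6
r(F) = 14 (r(F) = 8 + 6 = 14)
-r(-1*(-4)*6) = -1*14 = -14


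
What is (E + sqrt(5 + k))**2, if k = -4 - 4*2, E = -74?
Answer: (74 - I*sqrt(7))**2 ≈ 5469.0 - 391.57*I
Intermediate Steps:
k = -12 (k = -4 - 8 = -12)
(E + sqrt(5 + k))**2 = (-74 + sqrt(5 - 12))**2 = (-74 + sqrt(-7))**2 = (-74 + I*sqrt(7))**2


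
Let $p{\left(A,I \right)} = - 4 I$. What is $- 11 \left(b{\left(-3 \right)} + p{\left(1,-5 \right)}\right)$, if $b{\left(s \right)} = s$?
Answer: $-187$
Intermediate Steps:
$- 11 \left(b{\left(-3 \right)} + p{\left(1,-5 \right)}\right) = - 11 \left(-3 - -20\right) = - 11 \left(-3 + 20\right) = \left(-11\right) 17 = -187$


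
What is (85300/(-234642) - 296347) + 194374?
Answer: -11963616983/117321 ≈ -1.0197e+5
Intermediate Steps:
(85300/(-234642) - 296347) + 194374 = (85300*(-1/234642) - 296347) + 194374 = (-42650/117321 - 296347) + 194374 = -34767769037/117321 + 194374 = -11963616983/117321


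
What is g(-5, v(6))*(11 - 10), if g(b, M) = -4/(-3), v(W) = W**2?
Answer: 4/3 ≈ 1.3333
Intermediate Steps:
g(b, M) = 4/3 (g(b, M) = -4*(-1/3) = 4/3)
g(-5, v(6))*(11 - 10) = 4*(11 - 10)/3 = (4/3)*1 = 4/3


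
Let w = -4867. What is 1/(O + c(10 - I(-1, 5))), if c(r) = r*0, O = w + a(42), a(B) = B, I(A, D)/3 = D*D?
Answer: -1/4825 ≈ -0.00020725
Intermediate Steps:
I(A, D) = 3*D² (I(A, D) = 3*(D*D) = 3*D²)
O = -4825 (O = -4867 + 42 = -4825)
c(r) = 0
1/(O + c(10 - I(-1, 5))) = 1/(-4825 + 0) = 1/(-4825) = -1/4825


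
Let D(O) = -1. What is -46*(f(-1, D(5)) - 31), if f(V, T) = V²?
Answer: 1380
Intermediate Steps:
-46*(f(-1, D(5)) - 31) = -46*((-1)² - 31) = -46*(1 - 31) = -46*(-30) = 1380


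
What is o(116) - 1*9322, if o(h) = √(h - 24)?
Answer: -9322 + 2*√23 ≈ -9312.4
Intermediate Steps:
o(h) = √(-24 + h)
o(116) - 1*9322 = √(-24 + 116) - 1*9322 = √92 - 9322 = 2*√23 - 9322 = -9322 + 2*√23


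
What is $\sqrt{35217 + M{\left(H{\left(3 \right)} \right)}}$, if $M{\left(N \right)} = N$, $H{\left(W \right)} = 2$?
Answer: $\sqrt{35219} \approx 187.67$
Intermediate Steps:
$\sqrt{35217 + M{\left(H{\left(3 \right)} \right)}} = \sqrt{35217 + 2} = \sqrt{35219}$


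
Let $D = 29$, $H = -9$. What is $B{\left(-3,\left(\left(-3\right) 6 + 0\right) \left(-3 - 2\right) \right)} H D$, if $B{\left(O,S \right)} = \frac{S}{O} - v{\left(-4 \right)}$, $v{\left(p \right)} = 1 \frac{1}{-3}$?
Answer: $7743$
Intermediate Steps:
$v{\left(p \right)} = - \frac{1}{3}$ ($v{\left(p \right)} = 1 \left(- \frac{1}{3}\right) = - \frac{1}{3}$)
$B{\left(O,S \right)} = \frac{1}{3} + \frac{S}{O}$ ($B{\left(O,S \right)} = \frac{S}{O} - - \frac{1}{3} = \frac{S}{O} + \frac{1}{3} = \frac{1}{3} + \frac{S}{O}$)
$B{\left(-3,\left(\left(-3\right) 6 + 0\right) \left(-3 - 2\right) \right)} H D = \frac{\left(\left(-3\right) 6 + 0\right) \left(-3 - 2\right) + \frac{1}{3} \left(-3\right)}{-3} \left(-9\right) 29 = - \frac{\left(-18 + 0\right) \left(-5\right) - 1}{3} \left(-9\right) 29 = - \frac{\left(-18\right) \left(-5\right) - 1}{3} \left(-9\right) 29 = - \frac{90 - 1}{3} \left(-9\right) 29 = \left(- \frac{1}{3}\right) 89 \left(-9\right) 29 = \left(- \frac{89}{3}\right) \left(-9\right) 29 = 267 \cdot 29 = 7743$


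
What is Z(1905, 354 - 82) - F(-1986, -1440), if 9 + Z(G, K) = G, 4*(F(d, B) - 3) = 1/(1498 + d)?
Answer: 3695137/1952 ≈ 1893.0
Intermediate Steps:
F(d, B) = 3 + 1/(4*(1498 + d))
Z(G, K) = -9 + G
Z(1905, 354 - 82) - F(-1986, -1440) = (-9 + 1905) - (17977 + 12*(-1986))/(4*(1498 - 1986)) = 1896 - (17977 - 23832)/(4*(-488)) = 1896 - (-1)*(-5855)/(4*488) = 1896 - 1*5855/1952 = 1896 - 5855/1952 = 3695137/1952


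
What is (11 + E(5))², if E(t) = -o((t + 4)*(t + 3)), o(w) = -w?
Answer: 6889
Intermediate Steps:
E(t) = (3 + t)*(4 + t) (E(t) = -(-1)*(t + 4)*(t + 3) = -(-1)*(4 + t)*(3 + t) = -(-1)*(3 + t)*(4 + t) = (3 + t)*(4 + t))
(11 + E(5))² = (11 + (12 + 5² + 7*5))² = (11 + (12 + 25 + 35))² = (11 + 72)² = 83² = 6889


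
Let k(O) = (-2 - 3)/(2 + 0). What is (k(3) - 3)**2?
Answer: 121/4 ≈ 30.250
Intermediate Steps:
k(O) = -5/2
(k(3) - 3)**2 = (-5/2 - 3)**2 = (-11/2)**2 = 121/4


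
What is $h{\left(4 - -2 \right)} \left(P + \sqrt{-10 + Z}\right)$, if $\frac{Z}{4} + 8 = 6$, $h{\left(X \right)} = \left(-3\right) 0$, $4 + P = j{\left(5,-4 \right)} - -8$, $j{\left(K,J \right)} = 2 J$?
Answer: $0$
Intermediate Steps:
$P = -4$ ($P = -4 + \left(2 \left(-4\right) - -8\right) = -4 + \left(-8 + 8\right) = -4 + 0 = -4$)
$h{\left(X \right)} = 0$
$Z = -8$ ($Z = -32 + 4 \cdot 6 = -32 + 24 = -8$)
$h{\left(4 - -2 \right)} \left(P + \sqrt{-10 + Z}\right) = 0 \left(-4 + \sqrt{-10 - 8}\right) = 0 \left(-4 + \sqrt{-18}\right) = 0 \left(-4 + 3 i \sqrt{2}\right) = 0$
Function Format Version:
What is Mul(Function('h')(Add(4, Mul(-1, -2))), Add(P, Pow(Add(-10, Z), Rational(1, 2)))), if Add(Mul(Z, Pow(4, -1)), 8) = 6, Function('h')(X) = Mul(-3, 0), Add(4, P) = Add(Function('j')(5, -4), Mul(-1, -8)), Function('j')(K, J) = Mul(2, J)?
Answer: 0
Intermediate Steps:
P = -4 (P = Add(-4, Add(Mul(2, -4), Mul(-1, -8))) = Add(-4, Add(-8, 8)) = Add(-4, 0) = -4)
Function('h')(X) = 0
Z = -8 (Z = Add(-32, Mul(4, 6)) = Add(-32, 24) = -8)
Mul(Function('h')(Add(4, Mul(-1, -2))), Add(P, Pow(Add(-10, Z), Rational(1, 2)))) = Mul(0, Add(-4, Pow(Add(-10, -8), Rational(1, 2)))) = Mul(0, Add(-4, Pow(-18, Rational(1, 2)))) = Mul(0, Add(-4, Mul(3, I, Pow(2, Rational(1, 2))))) = 0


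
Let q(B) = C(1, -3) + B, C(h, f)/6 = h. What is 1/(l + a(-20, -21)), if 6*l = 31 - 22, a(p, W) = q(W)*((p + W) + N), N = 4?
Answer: 2/1113 ≈ 0.0017969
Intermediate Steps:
C(h, f) = 6*h
q(B) = 6 + B (q(B) = 6*1 + B = 6 + B)
a(p, W) = (6 + W)*(4 + W + p) (a(p, W) = (6 + W)*((p + W) + 4) = (6 + W)*((W + p) + 4) = (6 + W)*(4 + W + p))
l = 3/2 (l = (31 - 22)/6 = (⅙)*9 = 3/2 ≈ 1.5000)
1/(l + a(-20, -21)) = 1/(3/2 + (6 - 21)*(4 - 21 - 20)) = 1/(3/2 - 15*(-37)) = 1/(3/2 + 555) = 1/(1113/2) = 2/1113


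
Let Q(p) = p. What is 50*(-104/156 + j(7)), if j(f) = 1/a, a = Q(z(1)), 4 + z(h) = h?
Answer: -50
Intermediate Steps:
z(h) = -4 + h
a = -3 (a = -4 + 1 = -3)
j(f) = -1/3 (j(f) = 1/(-3) = -1/3)
50*(-104/156 + j(7)) = 50*(-104/156 - 1/3) = 50*(-104*1/156 - 1/3) = 50*(-2/3 - 1/3) = 50*(-1) = -50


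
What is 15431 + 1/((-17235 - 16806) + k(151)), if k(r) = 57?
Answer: 524407103/33984 ≈ 15431.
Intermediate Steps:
15431 + 1/((-17235 - 16806) + k(151)) = 15431 + 1/((-17235 - 16806) + 57) = 15431 + 1/(-34041 + 57) = 15431 + 1/(-33984) = 15431 - 1/33984 = 524407103/33984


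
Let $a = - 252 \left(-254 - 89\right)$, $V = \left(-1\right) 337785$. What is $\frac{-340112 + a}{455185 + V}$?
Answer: $- \frac{63419}{29350} \approx -2.1608$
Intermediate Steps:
$V = -337785$
$a = 86436$ ($a = \left(-252\right) \left(-343\right) = 86436$)
$\frac{-340112 + a}{455185 + V} = \frac{-340112 + 86436}{455185 - 337785} = - \frac{253676}{117400} = \left(-253676\right) \frac{1}{117400} = - \frac{63419}{29350}$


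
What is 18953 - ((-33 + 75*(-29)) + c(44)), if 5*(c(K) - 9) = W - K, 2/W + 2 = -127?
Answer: 13648718/645 ≈ 21161.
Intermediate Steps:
W = -2/129 (W = 2/(-2 - 127) = 2/(-129) = 2*(-1/129) = -2/129 ≈ -0.015504)
c(K) = 5803/645 - K/5 (c(K) = 9 + (-2/129 - K)/5 = 9 + (-2/645 - K/5) = 5803/645 - K/5)
18953 - ((-33 + 75*(-29)) + c(44)) = 18953 - ((-33 + 75*(-29)) + (5803/645 - 1/5*44)) = 18953 - ((-33 - 2175) + (5803/645 - 44/5)) = 18953 - (-2208 + 127/645) = 18953 - 1*(-1424033/645) = 18953 + 1424033/645 = 13648718/645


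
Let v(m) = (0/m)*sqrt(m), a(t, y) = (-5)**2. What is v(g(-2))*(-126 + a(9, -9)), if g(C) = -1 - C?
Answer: 0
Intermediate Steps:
a(t, y) = 25
v(m) = 0 (v(m) = 0*sqrt(m) = 0)
v(g(-2))*(-126 + a(9, -9)) = 0*(-126 + 25) = 0*(-101) = 0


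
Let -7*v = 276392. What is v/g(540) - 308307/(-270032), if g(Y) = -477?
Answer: 10809160231/128805264 ≈ 83.919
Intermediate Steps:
v = -276392/7 (v = -⅐*276392 = -276392/7 ≈ -39485.)
v/g(540) - 308307/(-270032) = -276392/7/(-477) - 308307/(-270032) = -276392/7*(-1/477) - 308307*(-1/270032) = 276392/3339 + 308307/270032 = 10809160231/128805264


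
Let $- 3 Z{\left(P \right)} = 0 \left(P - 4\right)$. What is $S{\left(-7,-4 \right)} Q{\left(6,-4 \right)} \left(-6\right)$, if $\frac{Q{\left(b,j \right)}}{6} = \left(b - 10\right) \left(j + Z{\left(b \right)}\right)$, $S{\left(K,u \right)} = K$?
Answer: $4032$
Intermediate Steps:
$Z{\left(P \right)} = 0$ ($Z{\left(P \right)} = - \frac{0 \left(P - 4\right)}{3} = - \frac{0 \left(-4 + P\right)}{3} = \left(- \frac{1}{3}\right) 0 = 0$)
$Q{\left(b,j \right)} = 6 j \left(-10 + b\right)$ ($Q{\left(b,j \right)} = 6 \left(b - 10\right) \left(j + 0\right) = 6 \left(-10 + b\right) j = 6 j \left(-10 + b\right)$)
$S{\left(-7,-4 \right)} Q{\left(6,-4 \right)} \left(-6\right) = - 7 \cdot 6 \left(-4\right) \left(-10 + 6\right) \left(-6\right) = - 7 \cdot 6 \left(-4\right) \left(-4\right) \left(-6\right) = \left(-7\right) 96 \left(-6\right) = \left(-672\right) \left(-6\right) = 4032$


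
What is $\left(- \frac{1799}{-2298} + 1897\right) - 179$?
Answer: $\frac{3949763}{2298} \approx 1718.8$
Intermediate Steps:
$\left(- \frac{1799}{-2298} + 1897\right) - 179 = \left(\left(-1799\right) \left(- \frac{1}{2298}\right) + 1897\right) - 179 = \left(\frac{1799}{2298} + 1897\right) - 179 = \frac{4361105}{2298} - 179 = \frac{3949763}{2298}$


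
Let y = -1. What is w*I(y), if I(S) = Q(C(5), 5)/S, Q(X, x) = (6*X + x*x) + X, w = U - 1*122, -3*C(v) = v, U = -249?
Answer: 14840/3 ≈ 4946.7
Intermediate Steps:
C(v) = -v/3
w = -371 (w = -249 - 1*122 = -249 - 122 = -371)
Q(X, x) = x**2 + 7*X (Q(X, x) = (6*X + x**2) + X = (x**2 + 6*X) + X = x**2 + 7*X)
I(S) = 40/(3*S) (I(S) = (5**2 + 7*(-1/3*5))/S = (25 + 7*(-5/3))/S = (25 - 35/3)/S = 40/(3*S))
w*I(y) = -14840/(3*(-1)) = -14840*(-1)/3 = -371*(-40/3) = 14840/3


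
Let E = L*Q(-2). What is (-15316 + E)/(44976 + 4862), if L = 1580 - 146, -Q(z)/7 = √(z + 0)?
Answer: -7658/24919 - 5019*I*√2/24919 ≈ -0.30732 - 0.28484*I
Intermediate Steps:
Q(z) = -7*√z (Q(z) = -7*√(z + 0) = -7*√z)
L = 1434
E = -10038*I*√2 (E = 1434*(-7*I*√2) = -10038*I*√2 ≈ -14196.0*I)
(-15316 + E)/(44976 + 4862) = (-15316 - 10038*I*√2)/(44976 + 4862) = (-15316 - 10038*I*√2)/49838 = (-15316 - 10038*I*√2)*(1/49838) = -7658/24919 - 5019*I*√2/24919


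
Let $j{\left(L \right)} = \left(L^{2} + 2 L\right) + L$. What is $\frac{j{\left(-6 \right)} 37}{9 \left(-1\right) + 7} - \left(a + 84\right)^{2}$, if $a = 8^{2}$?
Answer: $-22237$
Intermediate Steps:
$a = 64$
$j{\left(L \right)} = L^{2} + 3 L$
$\frac{j{\left(-6 \right)} 37}{9 \left(-1\right) + 7} - \left(a + 84\right)^{2} = \frac{- 6 \left(3 - 6\right) 37}{9 \left(-1\right) + 7} - \left(64 + 84\right)^{2} = \frac{\left(-6\right) \left(-3\right) 37}{-9 + 7} - 148^{2} = \frac{18 \cdot 37}{-2} - 21904 = 666 \left(- \frac{1}{2}\right) - 21904 = -333 - 21904 = -22237$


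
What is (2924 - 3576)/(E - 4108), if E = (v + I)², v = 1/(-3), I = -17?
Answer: 1467/8567 ≈ 0.17124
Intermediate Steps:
v = -⅓ ≈ -0.33333
E = 2704/9 (E = (-⅓ - 17)² = (-52/3)² = 2704/9 ≈ 300.44)
(2924 - 3576)/(E - 4108) = (2924 - 3576)/(2704/9 - 4108) = -652/(-34268/9) = -652*(-9/34268) = 1467/8567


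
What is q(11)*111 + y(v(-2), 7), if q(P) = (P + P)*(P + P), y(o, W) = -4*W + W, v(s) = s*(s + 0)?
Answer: 53703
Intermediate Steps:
v(s) = s**2 (v(s) = s*s = s**2)
y(o, W) = -3*W
q(P) = 4*P**2 (q(P) = (2*P)*(2*P) = 4*P**2)
q(11)*111 + y(v(-2), 7) = (4*11**2)*111 - 3*7 = (4*121)*111 - 21 = 484*111 - 21 = 53724 - 21 = 53703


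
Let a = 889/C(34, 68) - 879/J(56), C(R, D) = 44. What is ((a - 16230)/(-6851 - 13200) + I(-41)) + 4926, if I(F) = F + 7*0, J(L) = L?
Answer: 60346662063/12351416 ≈ 4885.8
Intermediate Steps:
I(F) = F (I(F) = F + 0 = F)
a = 2777/616 (a = 889/44 - 879/56 = 2777/616 ≈ 4.5081)
((a - 16230)/(-6851 - 13200) + I(-41)) + 4926 = ((2777/616 - 16230)/(-6851 - 13200) - 41) + 4926 = (-9994903/616/(-20051) - 41) + 4926 = (-9994903/616*(-1/20051) - 41) + 4926 = (9994903/12351416 - 41) + 4926 = -496413153/12351416 + 4926 = 60346662063/12351416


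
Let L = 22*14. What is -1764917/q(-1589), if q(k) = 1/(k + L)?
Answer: 2260858677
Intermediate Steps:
L = 308
q(k) = 1/(308 + k) (q(k) = 1/(k + 308) = 1/(308 + k))
-1764917/q(-1589) = -1764917/(1/(308 - 1589)) = -1764917/(1/(-1281)) = -1764917/(-1/1281) = -1764917*(-1281) = 2260858677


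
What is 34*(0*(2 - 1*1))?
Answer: 0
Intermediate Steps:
34*(0*(2 - 1*1)) = 34*(0*(2 - 1)) = 34*(0*1) = 34*0 = 0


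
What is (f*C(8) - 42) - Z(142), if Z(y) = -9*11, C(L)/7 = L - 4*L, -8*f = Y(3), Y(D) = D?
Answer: 120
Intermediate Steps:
f = -3/8 (f = -1/8*3 = -3/8 ≈ -0.37500)
C(L) = -21*L (C(L) = 7*(L - 4*L) = 7*(-3*L) = -21*L)
Z(y) = -99
(f*C(8) - 42) - Z(142) = (-(-63)*8/8 - 42) - 1*(-99) = (-3/8*(-168) - 42) + 99 = (63 - 42) + 99 = 21 + 99 = 120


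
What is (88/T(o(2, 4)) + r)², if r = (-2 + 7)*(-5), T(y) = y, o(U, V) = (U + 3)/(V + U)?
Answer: 162409/25 ≈ 6496.4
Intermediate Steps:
o(U, V) = (3 + U)/(U + V)
r = -25 (r = 5*(-5) = -25)
(88/T(o(2, 4)) + r)² = (88/(((3 + 2)/(2 + 4))) - 25)² = (88/((5/6)) - 25)² = (88/(((⅙)*5)) - 25)² = (88/(⅚) - 25)² = (88*(6/5) - 25)² = (528/5 - 25)² = (403/5)² = 162409/25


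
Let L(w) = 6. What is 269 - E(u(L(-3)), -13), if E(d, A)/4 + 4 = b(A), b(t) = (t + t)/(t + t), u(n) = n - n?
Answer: 281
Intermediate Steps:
u(n) = 0
b(t) = 1 (b(t) = (2*t)/((2*t)) = (2*t)*(1/(2*t)) = 1)
E(d, A) = -12 (E(d, A) = -16 + 4*1 = -16 + 4 = -12)
269 - E(u(L(-3)), -13) = 269 - 1*(-12) = 269 + 12 = 281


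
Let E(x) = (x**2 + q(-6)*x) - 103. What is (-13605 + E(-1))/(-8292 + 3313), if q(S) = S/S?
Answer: 13708/4979 ≈ 2.7532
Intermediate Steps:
q(S) = 1
E(x) = -103 + x + x**2 (E(x) = (x**2 + 1*x) - 103 = (x**2 + x) - 103 = (x + x**2) - 103 = -103 + x + x**2)
(-13605 + E(-1))/(-8292 + 3313) = (-13605 + (-103 - 1 + (-1)**2))/(-8292 + 3313) = (-13605 + (-103 - 1 + 1))/(-4979) = (-13605 - 103)*(-1/4979) = -13708*(-1/4979) = 13708/4979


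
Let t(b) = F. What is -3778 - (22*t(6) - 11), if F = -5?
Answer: -3657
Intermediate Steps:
t(b) = -5
-3778 - (22*t(6) - 11) = -3778 - (22*(-5) - 11) = -3778 - (-110 - 11) = -3778 - 1*(-121) = -3778 + 121 = -3657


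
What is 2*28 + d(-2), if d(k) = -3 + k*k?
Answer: 57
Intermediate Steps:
d(k) = -3 + k**2
2*28 + d(-2) = 2*28 + (-3 + (-2)**2) = 56 + (-3 + 4) = 56 + 1 = 57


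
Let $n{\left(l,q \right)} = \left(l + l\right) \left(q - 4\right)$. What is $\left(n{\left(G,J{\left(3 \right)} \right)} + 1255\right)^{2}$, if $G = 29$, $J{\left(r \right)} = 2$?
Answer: $1297321$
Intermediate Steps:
$n{\left(l,q \right)} = 2 l \left(-4 + q\right)$
$\left(n{\left(G,J{\left(3 \right)} \right)} + 1255\right)^{2} = \left(2 \cdot 29 \left(-4 + 2\right) + 1255\right)^{2} = \left(2 \cdot 29 \left(-2\right) + 1255\right)^{2} = \left(-116 + 1255\right)^{2} = 1139^{2} = 1297321$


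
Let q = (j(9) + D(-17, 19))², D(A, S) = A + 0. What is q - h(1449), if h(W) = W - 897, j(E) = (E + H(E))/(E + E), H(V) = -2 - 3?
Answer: -21911/81 ≈ -270.51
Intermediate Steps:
D(A, S) = A
H(V) = -5
j(E) = (-5 + E)/(2*E) (j(E) = (E - 5)/(E + E) = (-5 + E)/((2*E)) = (-5 + E)*(1/(2*E)) = (-5 + E)/(2*E))
h(W) = -897 + W
q = 22801/81 (q = ((½)*(-5 + 9)/9 - 17)² = ((½)*(⅑)*4 - 17)² = (2/9 - 17)² = (-151/9)² = 22801/81 ≈ 281.49)
q - h(1449) = 22801/81 - (-897 + 1449) = 22801/81 - 1*552 = 22801/81 - 552 = -21911/81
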